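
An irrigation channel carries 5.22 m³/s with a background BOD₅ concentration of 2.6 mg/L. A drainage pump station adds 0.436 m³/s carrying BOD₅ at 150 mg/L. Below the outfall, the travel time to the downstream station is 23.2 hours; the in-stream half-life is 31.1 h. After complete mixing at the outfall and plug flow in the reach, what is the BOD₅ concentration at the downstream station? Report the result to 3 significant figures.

After mixing, C = (5.220·2.600 + 0.4360·150.0) / 5.656 = 78.97/5.656 = 13.96 mg/L.
Half-life 31.1 h → k = ln 2 / 31.1 = 0.02229 h⁻¹ = 0.5349 d⁻¹.
Applying C = C₀e^(−kt): 13.96 × 0.5963 = 8.325 mg/L.

8.33 mg/L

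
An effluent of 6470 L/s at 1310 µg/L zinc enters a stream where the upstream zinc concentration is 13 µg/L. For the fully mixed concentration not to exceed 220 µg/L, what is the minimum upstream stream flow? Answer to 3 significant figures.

Set C_mix = 220: (Q·13.00 + 6470·1310) / (Q + 6470) = 220
→ Q = 6470·(1310 − 220)/(220 − 13.00) = 34070 L/s.

34100 L/s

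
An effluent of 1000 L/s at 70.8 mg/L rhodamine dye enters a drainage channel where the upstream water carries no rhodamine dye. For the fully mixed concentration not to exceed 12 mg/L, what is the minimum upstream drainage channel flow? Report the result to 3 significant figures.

Set C_mix = 12: (Q·0 + 1000·70.80) / (Q + 1000) = 12
→ Q = 1000·(70.80 − 12)/(12 − 0) = 4900 L/s.

4900 L/s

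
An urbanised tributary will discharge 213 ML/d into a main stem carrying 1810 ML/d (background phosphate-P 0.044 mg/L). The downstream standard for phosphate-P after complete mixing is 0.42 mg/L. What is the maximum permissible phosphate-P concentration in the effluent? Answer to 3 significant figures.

At the limit, (Qr·Cr + Qe·Cₑ)/(Qr + Qe) = 0.42:
Cₑ = (2023·0.42 − 1810·0.04400) / 213.0 = 3.615 mg/L.

3.62 mg/L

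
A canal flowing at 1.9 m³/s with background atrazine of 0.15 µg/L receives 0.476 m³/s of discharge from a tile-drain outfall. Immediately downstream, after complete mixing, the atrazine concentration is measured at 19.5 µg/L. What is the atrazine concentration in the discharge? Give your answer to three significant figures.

Mass balance: 1.900·0.1500 + 0.4760·Cₑ = 2.376·19.50
→ Cₑ = (2.376·19.50 − 1.900·0.1500) / 0.4760 = 96.74 µg/L.

96.7 µg/L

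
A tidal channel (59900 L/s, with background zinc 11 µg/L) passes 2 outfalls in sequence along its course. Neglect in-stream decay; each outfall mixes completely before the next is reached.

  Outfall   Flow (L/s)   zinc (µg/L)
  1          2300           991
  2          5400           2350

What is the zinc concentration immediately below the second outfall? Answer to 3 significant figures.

After outfall 1: Q = 59900 + 2300 = 62200 L/s; C = (59900·11.00 + 2300·991.0)/62200 = 47.24 µg/L.
After outfall 2: Q = 62200 + 5400 = 67600 L/s; C = (62200·47.24 + 5400·2350)/67600 = 231.2 µg/L.

231 µg/L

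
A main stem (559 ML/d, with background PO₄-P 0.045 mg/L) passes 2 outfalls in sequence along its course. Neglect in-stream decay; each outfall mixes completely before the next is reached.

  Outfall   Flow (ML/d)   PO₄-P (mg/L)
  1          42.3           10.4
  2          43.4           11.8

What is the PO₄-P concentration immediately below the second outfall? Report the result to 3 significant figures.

1.52 mg/L

Below outfall 1: Q → 601.3 ML/d, C = (559.0·0.04500 + 42.30·10.40)/601.3 = 0.7734 mg/L.
Below outfall 2: Q → 644.7 ML/d, C = (601.3·0.7734 + 43.40·11.80)/644.7 = 1.516 mg/L.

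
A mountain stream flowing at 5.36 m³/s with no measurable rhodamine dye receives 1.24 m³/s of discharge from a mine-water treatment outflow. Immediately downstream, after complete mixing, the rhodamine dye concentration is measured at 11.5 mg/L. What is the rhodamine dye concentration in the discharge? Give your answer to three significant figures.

61.2 mg/L

Mass balance: 5.360·0 + 1.240·Cₑ = 6.600·11.50
→ Cₑ = (6.600·11.50 − 5.360·0) / 1.240 = 61.21 mg/L.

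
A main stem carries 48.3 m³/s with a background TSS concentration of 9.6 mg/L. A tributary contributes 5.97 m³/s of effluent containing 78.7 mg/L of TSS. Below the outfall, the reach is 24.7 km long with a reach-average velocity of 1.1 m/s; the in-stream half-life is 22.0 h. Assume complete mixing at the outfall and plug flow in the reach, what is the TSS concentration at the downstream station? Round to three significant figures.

Conservation of mass: C = (48.30·9.600 + 5.970·78.70) / 54.27 = 933.5/54.27 = 17.20 mg/L.
Travel time t = 24.7·1000 / 1.1 = 22450 s = 6.237 h.
Half-life 22.0 h → k = ln 2 / 22.0 = 0.03151 h⁻¹ = 0.7562 d⁻¹.
Applying C = C₀e^(−kt): 17.20 × 0.8216 = 14.13 mg/L.

14.1 mg/L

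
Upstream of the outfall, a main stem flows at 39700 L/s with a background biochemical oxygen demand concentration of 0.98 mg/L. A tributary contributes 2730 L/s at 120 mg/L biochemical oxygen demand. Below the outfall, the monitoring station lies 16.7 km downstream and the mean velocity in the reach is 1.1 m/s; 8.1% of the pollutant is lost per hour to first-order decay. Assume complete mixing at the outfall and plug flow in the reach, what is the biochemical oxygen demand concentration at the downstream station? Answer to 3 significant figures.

Conservation of mass: C = (39700·0.9800 + 2730·120.0) / 42430 = 366500/42430 = 8.638 mg/L.
Travel time t = 16.7·1000 / 1.1 = 15180 s = 4.217 h.
8.1%/h lost → k = −ln(1 − 0.081) = 0.08447 h⁻¹.
After decay, C = 8.638 × e^(−kt) = 8.638 × 0.7003 = 6.049 mg/L.

6.05 mg/L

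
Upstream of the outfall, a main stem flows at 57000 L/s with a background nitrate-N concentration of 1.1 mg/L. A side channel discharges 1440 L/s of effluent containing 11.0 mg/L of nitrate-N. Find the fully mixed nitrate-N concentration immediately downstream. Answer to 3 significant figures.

Conservation of mass: C = (57000·1.100 + 1440·11.00) / 58440 = 78540/58440 = 1.344 mg/L.

1.34 mg/L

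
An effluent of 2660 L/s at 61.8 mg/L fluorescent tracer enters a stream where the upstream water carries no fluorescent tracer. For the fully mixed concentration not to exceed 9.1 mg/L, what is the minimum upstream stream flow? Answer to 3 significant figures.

15400 L/s

Set C_mix = 9.1: (Q·0 + 2660·61.80) / (Q + 2660) = 9.1
→ Q = 2660·(61.80 − 9.1)/(9.1 − 0) = 15400 L/s.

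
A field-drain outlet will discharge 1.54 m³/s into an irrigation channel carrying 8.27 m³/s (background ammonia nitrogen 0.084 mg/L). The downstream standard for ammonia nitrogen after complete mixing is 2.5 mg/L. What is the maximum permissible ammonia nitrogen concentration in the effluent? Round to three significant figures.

At the limit, (Qr·Cr + Qe·Cₑ)/(Qr + Qe) = 2.5:
Cₑ = (9.810·2.5 − 8.270·0.08400) / 1.540 = 15.47 mg/L.

15.5 mg/L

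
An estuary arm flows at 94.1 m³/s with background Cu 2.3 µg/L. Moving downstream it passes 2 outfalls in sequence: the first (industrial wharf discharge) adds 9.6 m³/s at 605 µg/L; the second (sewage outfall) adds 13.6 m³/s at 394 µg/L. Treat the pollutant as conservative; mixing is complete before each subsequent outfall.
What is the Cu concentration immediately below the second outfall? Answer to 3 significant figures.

97.0 µg/L

Outfall 1: combined Q = 103.7 m³/s; C = (94.10·2.300 + 9.600·605.0)/103.7 = 58.09 µg/L.
Outfall 2: combined Q = 117.3 m³/s; C = (103.7·58.09 + 13.60·394.0)/117.3 = 97.04 µg/L.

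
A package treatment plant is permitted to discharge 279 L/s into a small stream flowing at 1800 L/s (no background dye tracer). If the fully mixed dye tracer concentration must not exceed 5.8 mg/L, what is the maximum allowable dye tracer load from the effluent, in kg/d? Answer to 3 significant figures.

1040 kg/d

Mass balance at the limit: 1800·0 + 279.0·Cₑ = 2079·5.8 → Cₑ = 43.22 mg/L.
279.0 L/s = 0.2790 m³/s. Load = 0.2790 m³/s × 43.22 g/m³ × 86 400 s/d = 1042 kg/d.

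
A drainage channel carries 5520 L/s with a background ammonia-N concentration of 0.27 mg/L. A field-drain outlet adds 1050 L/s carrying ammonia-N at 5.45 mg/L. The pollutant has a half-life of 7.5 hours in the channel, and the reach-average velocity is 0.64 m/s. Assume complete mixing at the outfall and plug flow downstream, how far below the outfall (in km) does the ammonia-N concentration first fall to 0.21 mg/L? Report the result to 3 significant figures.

41.2 km

Mixed concentration C = ΣQC/ΣQ = (5520·0.2700 + 1050·5.450) / 6570 = 7213/6570 = 1.098 mg/L.
Half-life 7.5 h → k = ln 2 / 7.5 = 0.09242 h⁻¹ = 2.218 d⁻¹.
Set 1.098·exp(−k·t) = 0.21 → t = ln(1.098/0.21)/k = 64430 s = 17.90 h.
Distance = v·t = 0.64·64430 = 41230 m = 41.23 km.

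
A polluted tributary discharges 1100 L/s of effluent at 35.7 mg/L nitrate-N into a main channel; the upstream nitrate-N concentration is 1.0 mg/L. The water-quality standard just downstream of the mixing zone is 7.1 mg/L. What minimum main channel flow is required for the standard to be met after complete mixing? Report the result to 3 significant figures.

Set C_mix = 7.1: (Q·1.000 + 1100·35.70) / (Q + 1100) = 7.1
→ Q = 1100·(35.70 − 7.1)/(7.1 − 1.000) = 5157 L/s.

5160 L/s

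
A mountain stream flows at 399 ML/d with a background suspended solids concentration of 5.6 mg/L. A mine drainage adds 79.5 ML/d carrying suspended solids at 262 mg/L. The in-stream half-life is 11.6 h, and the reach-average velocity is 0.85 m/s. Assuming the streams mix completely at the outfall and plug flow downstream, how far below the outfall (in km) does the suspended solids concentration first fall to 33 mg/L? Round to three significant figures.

Flow-weighted average: C = (399.0·5.600 + 79.50·262.0) / 478.5 = 23060/478.5 = 48.20 mg/L.
Half-life 11.6 h → k = ln 2 / 11.6 = 0.05975 h⁻¹ = 1.434 d⁻¹.
Set 48.20·exp(−k·t) = 33 → t = ln(48.20/33)/k = 22820 s = 6.340 h.
Distance = v·t = 0.85·22820 = 19400 m = 19.40 km.

19.4 km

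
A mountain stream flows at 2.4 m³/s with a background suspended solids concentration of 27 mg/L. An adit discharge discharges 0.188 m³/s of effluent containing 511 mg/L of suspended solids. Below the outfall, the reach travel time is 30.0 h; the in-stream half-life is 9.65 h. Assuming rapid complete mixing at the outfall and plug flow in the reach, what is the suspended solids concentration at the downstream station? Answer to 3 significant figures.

Conservation of mass: C = (2.400·27.00 + 0.1880·511.0) / 2.588 = 160.9/2.588 = 62.16 mg/L.
Half-life 9.65 h → k = ln 2 / 9.65 = 0.07183 h⁻¹ = 1.724 d⁻¹.
After decay, C = 62.16 × e^(−kt) = 62.16 × 0.1159 = 7.205 mg/L.

7.21 mg/L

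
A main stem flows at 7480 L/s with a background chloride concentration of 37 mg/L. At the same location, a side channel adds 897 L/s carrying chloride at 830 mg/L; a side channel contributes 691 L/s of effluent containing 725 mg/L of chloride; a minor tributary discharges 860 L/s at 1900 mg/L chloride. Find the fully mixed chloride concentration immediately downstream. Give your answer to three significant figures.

318 mg/L

Mixed concentration C = ΣQC/ΣQ = (7480·37.00 + 897.0·830.0 + 691.0·725.0 + 860.0·1900) / 9928 = 3156000/9928 = 317.9 mg/L.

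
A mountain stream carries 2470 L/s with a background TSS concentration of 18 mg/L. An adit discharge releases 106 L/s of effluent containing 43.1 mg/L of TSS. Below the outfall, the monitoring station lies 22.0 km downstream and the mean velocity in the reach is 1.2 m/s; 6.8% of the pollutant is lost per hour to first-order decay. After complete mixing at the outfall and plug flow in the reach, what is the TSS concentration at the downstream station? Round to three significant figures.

13.3 mg/L

Flow-weighted average: C = (2470·18.00 + 106.0·43.10) / 2576 = 49030/2576 = 19.03 mg/L.
Travel time t = 22.0·1000 / 1.2 = 18330 s = 5.093 h.
6.8%/h lost → k = −ln(1 − 0.068) = 0.07042 h⁻¹.
Decay over the reach: 19.03·exp(−kt) = 19.03·0.6986 = 13.30 mg/L.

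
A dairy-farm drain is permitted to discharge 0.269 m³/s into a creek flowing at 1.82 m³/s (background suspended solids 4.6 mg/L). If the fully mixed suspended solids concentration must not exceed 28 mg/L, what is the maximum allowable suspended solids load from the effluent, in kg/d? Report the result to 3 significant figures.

4330 kg/d

Mass balance at the limit: 1.820·4.600 + 0.2690·Cₑ = 2.089·28 → Cₑ = 186.3 mg/L.
Load = 0.2690 m³/s × 186.3 g/m³ × 86 400 s/d = 4330 kg/d.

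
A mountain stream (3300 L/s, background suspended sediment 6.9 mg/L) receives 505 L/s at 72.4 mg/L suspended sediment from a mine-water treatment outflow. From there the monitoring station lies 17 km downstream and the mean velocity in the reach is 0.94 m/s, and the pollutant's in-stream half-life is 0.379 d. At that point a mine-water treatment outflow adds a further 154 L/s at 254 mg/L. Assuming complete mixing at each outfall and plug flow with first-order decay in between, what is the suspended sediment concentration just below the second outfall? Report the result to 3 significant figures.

20.1 mg/L

After mixing, C = (3300·6.900 + 505.0·72.40) / 3805 = 59330/3805 = 15.59 mg/L; combined flow 3805 L/s.
Travel time t = 17·1000 / 0.94 = 18090 s = 5.024 h.
Half-life 0.379 d → k = ln 2 / 0.379 = 1.829 d⁻¹.
Decay over the reach: 15.59·exp(−kt) = 15.59·0.6819 = 10.63 mg/L.
At the second outfall, C = (3805·10.63 + 154.0·254.0) / (3805 + 154.0) = 20.10 mg/L.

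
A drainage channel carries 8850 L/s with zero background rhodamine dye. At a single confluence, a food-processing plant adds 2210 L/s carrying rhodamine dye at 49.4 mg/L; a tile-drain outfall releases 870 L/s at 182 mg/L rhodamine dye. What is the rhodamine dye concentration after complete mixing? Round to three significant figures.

Mass balance: C = (8850·0 + 2210·49.40 + 870.0·182.0) / 11930 = 267500/11930 = 22.42 mg/L.

22.4 mg/L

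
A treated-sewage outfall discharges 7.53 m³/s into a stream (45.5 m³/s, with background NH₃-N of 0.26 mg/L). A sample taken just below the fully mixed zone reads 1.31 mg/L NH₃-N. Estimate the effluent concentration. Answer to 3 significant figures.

7.65 mg/L

Mass balance: 45.50·0.2600 + 7.530·Cₑ = 53.03·1.310
→ Cₑ = (53.03·1.310 − 45.50·0.2600) / 7.530 = 7.655 mg/L.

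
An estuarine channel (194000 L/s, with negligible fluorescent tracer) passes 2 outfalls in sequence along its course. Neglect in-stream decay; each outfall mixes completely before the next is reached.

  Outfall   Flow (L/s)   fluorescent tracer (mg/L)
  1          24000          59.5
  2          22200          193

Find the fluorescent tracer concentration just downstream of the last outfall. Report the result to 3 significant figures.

23.8 mg/L

After outfall 1: Q = 194000 + 24000 = 218000 L/s; C = (194000·0 + 24000·59.50)/218000 = 6.550 mg/L.
After outfall 2: Q = 218000 + 22200 = 240200 L/s; C = (218000·6.550 + 22200·193.0)/240200 = 23.78 mg/L.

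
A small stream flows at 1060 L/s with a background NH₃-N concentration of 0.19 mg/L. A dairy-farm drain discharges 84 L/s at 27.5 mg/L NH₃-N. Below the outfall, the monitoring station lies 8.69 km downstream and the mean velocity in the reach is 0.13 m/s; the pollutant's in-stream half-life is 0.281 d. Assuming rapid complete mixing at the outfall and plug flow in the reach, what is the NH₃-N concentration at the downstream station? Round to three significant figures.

Conservation of mass: C = (1060·0.1900 + 84.00·27.50) / 1144 = 2511/1144 = 2.195 mg/L.
Travel time t = 8.69·1000 / 0.13 = 66850 s = 18.57 h.
Half-life 0.281 d → k = ln 2 / 0.281 = 2.467 d⁻¹.
Applying C = C₀e^(−kt): 2.195 × 0.1483 = 0.3256 mg/L.

0.326 mg/L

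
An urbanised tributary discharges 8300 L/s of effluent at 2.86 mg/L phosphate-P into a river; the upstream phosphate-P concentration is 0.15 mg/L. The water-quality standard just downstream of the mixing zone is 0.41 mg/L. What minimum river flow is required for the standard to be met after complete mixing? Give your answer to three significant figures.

78200 L/s

Set C_mix = 0.41: (Q·0.1500 + 8300·2.860) / (Q + 8300) = 0.41
→ Q = 8300·(2.860 − 0.41)/(0.41 − 0.1500) = 78210 L/s.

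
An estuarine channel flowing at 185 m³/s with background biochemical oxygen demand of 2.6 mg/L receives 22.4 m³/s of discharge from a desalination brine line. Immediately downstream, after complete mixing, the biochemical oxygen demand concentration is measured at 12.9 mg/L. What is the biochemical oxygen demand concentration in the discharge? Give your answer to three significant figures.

Mass balance: 185.0·2.600 + 22.40·Cₑ = 207.4·12.90
→ Cₑ = (207.4·12.90 − 185.0·2.600) / 22.40 = 97.97 mg/L.

98.0 mg/L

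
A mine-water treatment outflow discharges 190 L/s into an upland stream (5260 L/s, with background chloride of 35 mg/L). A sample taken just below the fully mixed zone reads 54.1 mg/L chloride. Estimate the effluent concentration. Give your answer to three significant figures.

Mass balance: 5260·35.00 + 190.0·Cₑ = 5450·54.10
→ Cₑ = (5450·54.10 − 5260·35.00) / 190.0 = 582.9 mg/L.

583 mg/L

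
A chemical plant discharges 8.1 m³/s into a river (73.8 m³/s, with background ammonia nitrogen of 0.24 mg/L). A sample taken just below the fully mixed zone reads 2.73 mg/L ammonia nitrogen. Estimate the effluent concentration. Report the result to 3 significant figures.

25.4 mg/L

Mass balance: 73.80·0.2400 + 8.100·Cₑ = 81.90·2.730
→ Cₑ = (81.90·2.730 − 73.80·0.2400) / 8.100 = 25.42 mg/L.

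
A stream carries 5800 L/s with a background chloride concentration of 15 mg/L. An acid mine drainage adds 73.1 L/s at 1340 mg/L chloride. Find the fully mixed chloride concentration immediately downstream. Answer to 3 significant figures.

31.5 mg/L

Conservation of mass: C = (5800·15.00 + 73.10·1340) / 5873 = 185000/5873 = 31.49 mg/L.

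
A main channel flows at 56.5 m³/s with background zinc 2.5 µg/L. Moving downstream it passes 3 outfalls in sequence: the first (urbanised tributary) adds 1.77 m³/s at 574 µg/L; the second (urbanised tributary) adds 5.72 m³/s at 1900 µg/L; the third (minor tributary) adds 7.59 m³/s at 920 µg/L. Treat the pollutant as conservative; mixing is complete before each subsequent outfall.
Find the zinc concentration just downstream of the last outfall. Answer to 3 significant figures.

After outfall 1: Q = 56.50 + 1.770 = 58.27 m³/s; C = (56.50·2.500 + 1.770·574.0)/58.27 = 19.86 µg/L.
After outfall 2: Q = 58.27 + 5.720 = 63.99 m³/s; C = (58.27·19.86 + 5.720·1900)/63.99 = 187.9 µg/L.
After outfall 3: Q = 63.99 + 7.590 = 71.58 m³/s; C = (63.99·187.9 + 7.590·920.0)/71.58 = 265.5 µg/L.

266 µg/L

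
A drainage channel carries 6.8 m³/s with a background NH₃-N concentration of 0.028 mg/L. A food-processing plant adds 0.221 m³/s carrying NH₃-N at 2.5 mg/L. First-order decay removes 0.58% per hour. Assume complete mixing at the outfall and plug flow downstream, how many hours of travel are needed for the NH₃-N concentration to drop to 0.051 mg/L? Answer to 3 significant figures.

125 h

Flow-weighted average: C = (6.800·0.02800 + 0.2210·2.500) / 7.021 = 0.7429/7.021 = 0.1058 mg/L.
0.58%/h lost → k = −ln(1 − 0.0058) = 0.005817 h⁻¹.
0.1058·exp(−k·t) = 0.051 → t = ln(0.1058/0.051)/k = 451700 s = 125.5 h.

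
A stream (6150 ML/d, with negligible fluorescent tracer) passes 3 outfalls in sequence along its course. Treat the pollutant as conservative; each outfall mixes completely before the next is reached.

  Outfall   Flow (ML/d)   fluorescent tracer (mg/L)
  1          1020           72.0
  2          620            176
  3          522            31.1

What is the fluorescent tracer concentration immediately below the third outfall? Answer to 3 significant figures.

Below outfall 1: Q → 7170 ML/d, C = (6150·0 + 1020·72.00)/7170 = 10.24 mg/L.
Below outfall 2: Q → 7790 ML/d, C = (7170·10.24 + 620.0·176.0)/7790 = 23.44 mg/L.
Below outfall 3: Q → 8312 ML/d, C = (7790·23.44 + 522.0·31.10)/8312 = 23.92 mg/L.

23.9 mg/L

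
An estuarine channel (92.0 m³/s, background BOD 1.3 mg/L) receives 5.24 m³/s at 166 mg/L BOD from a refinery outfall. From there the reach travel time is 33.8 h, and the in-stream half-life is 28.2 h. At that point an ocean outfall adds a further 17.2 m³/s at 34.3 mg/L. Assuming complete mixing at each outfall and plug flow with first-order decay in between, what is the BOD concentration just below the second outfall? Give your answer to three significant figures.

8.92 mg/L

Mixed concentration C = ΣQC/ΣQ = (92.00·1.300 + 5.240·166.0) / 97.24 = 989.4/97.24 = 10.18 mg/L; combined flow 97.24 m³/s.
Half-life 28.2 h → k = ln 2 / 28.2 = 0.02458 h⁻¹ = 0.5899 d⁻¹.
First-order decay: C = 10.18·exp(−k·t) = 10.18·0.4357 = 4.433 mg/L.
At the second outfall, C = (97.24·4.433 + 17.20·34.30) / (97.24 + 17.20) = 8.922 mg/L.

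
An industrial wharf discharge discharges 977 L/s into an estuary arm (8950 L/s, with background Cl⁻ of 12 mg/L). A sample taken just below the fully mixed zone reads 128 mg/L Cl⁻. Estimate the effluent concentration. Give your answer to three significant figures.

1190 mg/L

Mass balance: 8950·12.00 + 977.0·Cₑ = 9927·128.0
→ Cₑ = (9927·128.0 − 8950·12.00) / 977.0 = 1191 mg/L.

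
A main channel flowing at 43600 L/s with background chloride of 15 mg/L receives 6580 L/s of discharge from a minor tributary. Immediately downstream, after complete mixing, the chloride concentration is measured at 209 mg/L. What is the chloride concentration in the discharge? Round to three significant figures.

1490 mg/L

Mass balance: 43600·15.00 + 6580·Cₑ = 50180·209.0
→ Cₑ = (50180·209.0 − 43600·15.00) / 6580 = 1494 mg/L.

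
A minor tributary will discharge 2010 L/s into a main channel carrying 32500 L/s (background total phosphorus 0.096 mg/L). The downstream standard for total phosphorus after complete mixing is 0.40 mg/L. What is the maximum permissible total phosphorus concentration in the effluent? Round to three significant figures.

5.32 mg/L

At the limit, (Qr·Cr + Qe·Cₑ)/(Qr + Qe) = 0.40:
Cₑ = (34510·0.40 − 32500·0.09600) / 2010 = 5.315 mg/L.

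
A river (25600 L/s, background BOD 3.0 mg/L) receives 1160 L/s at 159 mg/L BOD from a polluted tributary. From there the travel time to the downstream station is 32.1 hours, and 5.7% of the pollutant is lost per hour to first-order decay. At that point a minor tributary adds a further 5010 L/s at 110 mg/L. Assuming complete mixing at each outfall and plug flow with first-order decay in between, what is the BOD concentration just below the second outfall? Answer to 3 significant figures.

After mixing, C = (25600·3.000 + 1160·159.0) / 26760 = 261200/26760 = 9.762 mg/L; combined flow 26760 L/s.
5.7%/h lost → k = −ln(1 − 0.057) = 0.05869 h⁻¹.
Applying C = C₀e^(−kt): 9.762 × 0.1520 = 1.484 mg/L.
At the second outfall, C = (26760·1.484 + 5010·110.0) / (26760 + 5010) = 18.60 mg/L.

18.6 mg/L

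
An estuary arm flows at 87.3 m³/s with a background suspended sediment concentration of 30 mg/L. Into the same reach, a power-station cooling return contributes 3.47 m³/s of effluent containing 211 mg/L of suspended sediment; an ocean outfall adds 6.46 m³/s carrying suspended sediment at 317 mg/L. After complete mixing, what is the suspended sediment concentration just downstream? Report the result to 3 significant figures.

After mixing, C = (87.30·30.00 + 3.470·211.0 + 6.460·317.0) / 97.23 = 5399/97.23 = 55.53 mg/L.

55.5 mg/L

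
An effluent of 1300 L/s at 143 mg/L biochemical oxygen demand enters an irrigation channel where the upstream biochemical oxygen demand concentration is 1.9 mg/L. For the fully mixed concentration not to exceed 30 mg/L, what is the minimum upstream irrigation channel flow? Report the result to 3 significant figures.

5230 L/s

Set C_mix = 30: (Q·1.900 + 1300·143.0) / (Q + 1300) = 30
→ Q = 1300·(143.0 − 30)/(30 − 1.900) = 5228 L/s.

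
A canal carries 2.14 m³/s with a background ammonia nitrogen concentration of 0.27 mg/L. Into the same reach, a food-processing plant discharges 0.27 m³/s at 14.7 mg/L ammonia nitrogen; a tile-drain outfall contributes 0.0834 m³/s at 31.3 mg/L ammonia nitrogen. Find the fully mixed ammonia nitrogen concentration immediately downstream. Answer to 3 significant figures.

2.87 mg/L

Mixed concentration C = ΣQC/ΣQ = (2.140·0.2700 + 0.2700·14.70 + 0.08340·31.30) / 2.493 = 7.157/2.493 = 2.870 mg/L.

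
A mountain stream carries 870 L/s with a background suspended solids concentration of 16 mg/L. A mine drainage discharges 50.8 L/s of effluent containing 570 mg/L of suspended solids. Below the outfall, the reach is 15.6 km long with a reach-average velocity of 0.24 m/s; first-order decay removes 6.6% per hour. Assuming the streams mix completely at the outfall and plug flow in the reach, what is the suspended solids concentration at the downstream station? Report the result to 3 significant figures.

Flow-weighted average: C = (870.0·16.00 + 50.80·570.0) / 920.8 = 42880/920.8 = 46.56 mg/L.
Travel time t = 15.6·1000 / 0.24 = 65000 s = 18.06 h.
6.6%/h lost → k = −ln(1 − 0.066) = 0.06828 h⁻¹.
First-order decay: C = 46.56·exp(−k·t) = 46.56·0.2915 = 13.57 mg/L.

13.6 mg/L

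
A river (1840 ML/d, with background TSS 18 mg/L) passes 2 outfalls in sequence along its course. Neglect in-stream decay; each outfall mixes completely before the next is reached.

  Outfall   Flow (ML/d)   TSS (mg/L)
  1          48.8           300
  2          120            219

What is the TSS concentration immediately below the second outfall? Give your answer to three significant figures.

After outfall 1: Q = 1840 + 48.80 = 1889 ML/d; C = (1840·18.00 + 48.80·300.0)/1889 = 25.29 mg/L.
After outfall 2: Q = 1889 + 120.0 = 2009 ML/d; C = (1889·25.29 + 120.0·219.0)/2009 = 36.86 mg/L.

36.9 mg/L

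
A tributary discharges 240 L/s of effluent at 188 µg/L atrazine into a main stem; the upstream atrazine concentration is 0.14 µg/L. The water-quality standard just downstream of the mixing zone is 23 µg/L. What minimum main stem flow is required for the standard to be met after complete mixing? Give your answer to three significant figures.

Set C_mix = 23: (Q·0.1400 + 240.0·188.0) / (Q + 240.0) = 23
→ Q = 240.0·(188.0 − 23)/(23 − 0.1400) = 1732 L/s.

1730 L/s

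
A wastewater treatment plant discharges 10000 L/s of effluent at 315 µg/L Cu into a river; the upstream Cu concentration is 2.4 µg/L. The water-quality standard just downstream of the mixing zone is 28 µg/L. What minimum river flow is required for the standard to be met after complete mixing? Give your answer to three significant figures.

112000 L/s

Set C_mix = 28: (Q·2.400 + 10000·315.0) / (Q + 10000) = 28
→ Q = 10000·(315.0 − 28)/(28 − 2.400) = 112100 L/s.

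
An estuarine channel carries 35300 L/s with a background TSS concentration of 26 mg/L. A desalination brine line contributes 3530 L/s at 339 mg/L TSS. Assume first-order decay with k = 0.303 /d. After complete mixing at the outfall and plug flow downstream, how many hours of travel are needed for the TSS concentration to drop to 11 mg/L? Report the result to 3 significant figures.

Flow-weighted average: C = (35300·26.00 + 3530·339.0) / 38830 = 2114000/38830 = 54.45 mg/L.
54.45·exp(−k·t) = 11 → t = ln(54.45/11)/k = 456100 s = 126.7 h.

127 h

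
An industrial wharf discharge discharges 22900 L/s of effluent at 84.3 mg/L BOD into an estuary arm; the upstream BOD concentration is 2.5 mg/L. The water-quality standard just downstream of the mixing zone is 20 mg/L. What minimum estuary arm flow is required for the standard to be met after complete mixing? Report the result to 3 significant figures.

84100 L/s

Set C_mix = 20: (Q·2.500 + 22900·84.30) / (Q + 22900) = 20
→ Q = 22900·(84.30 − 20)/(20 − 2.500) = 84140 L/s.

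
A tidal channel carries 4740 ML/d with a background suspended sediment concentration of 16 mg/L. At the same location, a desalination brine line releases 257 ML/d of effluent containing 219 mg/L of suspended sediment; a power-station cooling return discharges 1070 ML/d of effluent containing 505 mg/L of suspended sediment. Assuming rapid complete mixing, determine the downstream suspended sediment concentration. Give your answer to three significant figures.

Mixed concentration C = ΣQC/ΣQ = (4740·16.00 + 257.0·219.0 + 1070·505.0) / 6067 = 672500/6067 = 110.8 mg/L.

111 mg/L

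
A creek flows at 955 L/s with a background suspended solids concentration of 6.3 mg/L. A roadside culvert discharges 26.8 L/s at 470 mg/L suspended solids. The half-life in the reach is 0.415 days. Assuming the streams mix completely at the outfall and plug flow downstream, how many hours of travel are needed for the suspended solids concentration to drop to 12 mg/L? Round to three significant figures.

Mixed concentration C = ΣQC/ΣQ = (955.0·6.300 + 26.80·470.0) / 981.8 = 18610/981.8 = 18.96 mg/L.
Half-life 0.415 d → k = ln 2 / 0.415 = 1.670 d⁻¹.
18.96·exp(−k·t) = 12 → t = ln(18.96/12)/k = 23660 s = 6.571 h.

6.57 h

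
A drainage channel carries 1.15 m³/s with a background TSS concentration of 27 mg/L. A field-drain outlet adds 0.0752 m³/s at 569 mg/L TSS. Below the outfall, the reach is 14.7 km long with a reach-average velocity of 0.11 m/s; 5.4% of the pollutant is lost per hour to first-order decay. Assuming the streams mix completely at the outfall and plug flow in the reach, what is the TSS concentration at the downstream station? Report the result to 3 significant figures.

Conservation of mass: C = (1.150·27.00 + 0.07520·569.0) / 1.225 = 73.84/1.225 = 60.27 mg/L.
Travel time t = 14.7·1000 / 0.11 = 133600 s = 37.12 h.
5.4%/h lost → k = −ln(1 − 0.054) = 0.05551 h⁻¹.
After decay, C = 60.27 × e^(−kt) = 60.27 × 0.1274 = 7.676 mg/L.

7.68 mg/L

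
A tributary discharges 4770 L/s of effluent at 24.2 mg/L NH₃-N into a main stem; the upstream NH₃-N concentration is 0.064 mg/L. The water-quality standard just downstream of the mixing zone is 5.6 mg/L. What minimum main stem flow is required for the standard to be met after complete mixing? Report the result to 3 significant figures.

16000 L/s

Set C_mix = 5.6: (Q·0.06400 + 4770·24.20) / (Q + 4770) = 5.6
→ Q = 4770·(24.20 − 5.6)/(5.6 − 0.06400) = 16030 L/s.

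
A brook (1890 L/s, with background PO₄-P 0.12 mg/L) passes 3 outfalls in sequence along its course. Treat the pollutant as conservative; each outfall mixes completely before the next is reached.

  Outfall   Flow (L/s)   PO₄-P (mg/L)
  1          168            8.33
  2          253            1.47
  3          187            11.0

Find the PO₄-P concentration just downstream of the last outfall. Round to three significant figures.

1.62 mg/L

After outfall 1: Q = 1890 + 168.0 = 2058 L/s; C = (1890·0.1200 + 168.0·8.330)/2058 = 0.7902 mg/L.
After outfall 2: Q = 2058 + 253.0 = 2311 L/s; C = (2058·0.7902 + 253.0·1.470)/2311 = 0.8646 mg/L.
After outfall 3: Q = 2311 + 187.0 = 2498 L/s; C = (2311·0.8646 + 187.0·11.00)/2498 = 1.623 mg/L.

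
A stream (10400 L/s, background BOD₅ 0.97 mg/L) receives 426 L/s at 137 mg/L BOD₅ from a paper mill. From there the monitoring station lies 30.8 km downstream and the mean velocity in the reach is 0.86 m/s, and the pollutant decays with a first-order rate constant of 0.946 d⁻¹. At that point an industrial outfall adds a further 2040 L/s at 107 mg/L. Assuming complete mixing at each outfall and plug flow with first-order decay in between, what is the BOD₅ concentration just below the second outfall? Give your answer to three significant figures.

After mixing, C = (10400·0.9700 + 426.0·137.0) / 10830 = 68450/10830 = 6.323 mg/L; combined flow 10830 L/s.
Travel time t = 30.8·1000 / 0.86 = 35810 s = 9.948 h.
Decay over the reach: 6.323·exp(−kt) = 6.323·0.6756 = 4.272 mg/L.
At the second outfall, C = (10830·4.272 + 2040·107.0) / (10830 + 2040) = 20.56 mg/L.

20.6 mg/L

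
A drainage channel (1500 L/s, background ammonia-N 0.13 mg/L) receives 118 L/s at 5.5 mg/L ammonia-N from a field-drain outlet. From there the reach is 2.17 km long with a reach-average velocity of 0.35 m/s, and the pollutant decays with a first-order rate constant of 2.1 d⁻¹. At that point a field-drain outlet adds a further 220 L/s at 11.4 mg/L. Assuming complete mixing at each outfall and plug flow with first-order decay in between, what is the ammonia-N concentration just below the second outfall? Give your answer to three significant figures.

Flow-weighted average: C = (1500·0.1300 + 118.0·5.500) / 1618 = 844.0/1618 = 0.5216 mg/L; combined flow 1618 L/s.
Travel time t = 2.17·1000 / 0.35 = 6200 s = 1.722 h.
First-order decay: C = 0.5216·exp(−k·t) = 0.5216·0.8601 = 0.4487 mg/L.
At the second outfall, C = (1618·0.4487 + 220.0·11.40) / (1618 + 220.0) = 1.759 mg/L.

1.76 mg/L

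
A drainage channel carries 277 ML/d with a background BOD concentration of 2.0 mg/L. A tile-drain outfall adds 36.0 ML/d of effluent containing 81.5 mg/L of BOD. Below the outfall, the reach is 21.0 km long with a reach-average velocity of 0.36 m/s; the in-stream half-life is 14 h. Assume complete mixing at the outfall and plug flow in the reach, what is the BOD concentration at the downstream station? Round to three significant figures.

5.00 mg/L

Mass balance: C = (277.0·2.000 + 36.00·81.50) / 313.0 = 3488/313.0 = 11.14 mg/L.
Travel time t = 21.0·1000 / 0.36 = 58330 s = 16.20 h.
Half-life 14 h → k = ln 2 / 14 = 0.04951 h⁻¹ = 1.188 d⁻¹.
First-order decay: C = 11.14·exp(−k·t) = 11.14·0.4483 = 4.996 mg/L.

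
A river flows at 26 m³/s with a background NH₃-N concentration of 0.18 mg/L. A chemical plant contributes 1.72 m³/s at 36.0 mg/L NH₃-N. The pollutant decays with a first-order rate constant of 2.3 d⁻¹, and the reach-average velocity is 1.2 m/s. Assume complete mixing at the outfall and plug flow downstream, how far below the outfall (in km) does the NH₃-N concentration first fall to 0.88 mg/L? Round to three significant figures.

45.3 km

Mixed concentration C = ΣQC/ΣQ = (26.00·0.1800 + 1.720·36.00) / 27.72 = 66.60/27.72 = 2.403 mg/L.
Set 2.403·exp(−k·t) = 0.88 → t = ln(2.403/0.88)/k = 37730 s = 10.48 h.
Distance = v·t = 1.2·37730 = 45280 m = 45.28 km.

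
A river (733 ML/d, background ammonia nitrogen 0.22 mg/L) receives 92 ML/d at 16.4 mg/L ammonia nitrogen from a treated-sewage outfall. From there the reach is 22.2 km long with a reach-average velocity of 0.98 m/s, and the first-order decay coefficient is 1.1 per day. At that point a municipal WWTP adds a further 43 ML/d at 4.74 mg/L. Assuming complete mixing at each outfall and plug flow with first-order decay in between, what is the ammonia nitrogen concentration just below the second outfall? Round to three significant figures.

1.68 mg/L

Mass balance: C = (733.0·0.2200 + 92.00·16.40) / 825.0 = 1670/825.0 = 2.024 mg/L; combined flow 825.0 ML/d.
Travel time t = 22.2·1000 / 0.98 = 22650 s = 6.293 h.
Decay over the reach: 2.024·exp(−kt) = 2.024·0.7495 = 1.517 mg/L.
Second outfall: C = (825.0·1.517 + 43.00·4.740)/868.0 = 1.677 mg/L.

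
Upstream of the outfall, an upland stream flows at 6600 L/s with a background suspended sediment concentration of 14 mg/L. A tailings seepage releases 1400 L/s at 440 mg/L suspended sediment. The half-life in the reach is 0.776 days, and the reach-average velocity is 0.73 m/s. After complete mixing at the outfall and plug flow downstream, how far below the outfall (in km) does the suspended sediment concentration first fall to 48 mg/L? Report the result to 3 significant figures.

After mixing, C = (6600·14.00 + 1400·440.0) / 8000 = 708400/8000 = 88.55 mg/L.
Half-life 0.776 d → k = ln 2 / 0.776 = 0.8932 d⁻¹.
Set 88.55·exp(−k·t) = 48 → t = ln(88.55/48)/k = 59230 s = 16.45 h.
Distance = v·t = 0.73·59230 = 43240 m = 43.24 km.

43.2 km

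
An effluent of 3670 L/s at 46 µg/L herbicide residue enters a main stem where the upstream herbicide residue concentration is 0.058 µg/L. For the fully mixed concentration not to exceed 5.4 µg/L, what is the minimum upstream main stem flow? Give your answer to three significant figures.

27900 L/s

Set C_mix = 5.4: (Q·0.05800 + 3670·46.00) / (Q + 3670) = 5.4
→ Q = 3670·(46.00 − 5.4)/(5.4 − 0.05800) = 27890 L/s.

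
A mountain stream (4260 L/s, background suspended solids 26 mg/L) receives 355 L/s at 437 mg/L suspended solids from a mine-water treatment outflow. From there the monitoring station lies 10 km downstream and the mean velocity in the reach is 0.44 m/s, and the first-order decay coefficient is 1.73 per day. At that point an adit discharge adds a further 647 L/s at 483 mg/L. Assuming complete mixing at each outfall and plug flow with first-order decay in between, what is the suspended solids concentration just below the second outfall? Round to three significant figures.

Flow-weighted average: C = (4260·26.00 + 355.0·437.0) / 4615 = 265900/4615 = 57.62 mg/L; combined flow 4615 L/s.
Travel time t = 10·1000 / 0.44 = 22730 s = 6.313 h.
After decay, C = 57.62 × e^(−kt) = 57.62 × 0.6344 = 36.55 mg/L.
Second outfall: C = (4615·36.55 + 647.0·483.0)/5262 = 91.45 mg/L.

91.4 mg/L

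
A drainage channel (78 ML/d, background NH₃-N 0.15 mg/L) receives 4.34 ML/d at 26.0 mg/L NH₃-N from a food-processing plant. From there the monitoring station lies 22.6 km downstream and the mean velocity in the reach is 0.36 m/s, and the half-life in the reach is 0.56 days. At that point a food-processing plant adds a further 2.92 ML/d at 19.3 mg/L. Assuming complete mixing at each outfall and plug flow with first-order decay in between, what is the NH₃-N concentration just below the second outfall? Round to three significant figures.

After mixing, C = (78.00·0.1500 + 4.340·26.00) / 82.34 = 124.5/82.34 = 1.513 mg/L; combined flow 82.34 ML/d.
Travel time t = 22.6·1000 / 0.36 = 62780 s = 17.44 h.
Half-life 0.56 d → k = ln 2 / 0.56 = 1.238 d⁻¹.
Applying C = C₀e^(−kt): 1.513 × 0.4068 = 0.6153 mg/L.
Second outfall: C = (82.34·0.6153 + 2.920·19.30)/85.26 = 1.255 mg/L.

1.26 mg/L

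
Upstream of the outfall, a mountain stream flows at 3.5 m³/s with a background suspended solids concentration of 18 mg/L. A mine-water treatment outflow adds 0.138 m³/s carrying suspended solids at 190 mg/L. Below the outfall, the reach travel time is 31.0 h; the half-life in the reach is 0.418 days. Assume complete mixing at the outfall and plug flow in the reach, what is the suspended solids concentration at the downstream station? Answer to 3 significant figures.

2.88 mg/L

After mixing, C = (3.500·18.00 + 0.1380·190.0) / 3.638 = 89.22/3.638 = 24.52 mg/L.
Half-life 0.418 d → k = ln 2 / 0.418 = 1.658 d⁻¹.
Decay over the reach: 24.52·exp(−kt) = 24.52·0.1174 = 2.880 mg/L.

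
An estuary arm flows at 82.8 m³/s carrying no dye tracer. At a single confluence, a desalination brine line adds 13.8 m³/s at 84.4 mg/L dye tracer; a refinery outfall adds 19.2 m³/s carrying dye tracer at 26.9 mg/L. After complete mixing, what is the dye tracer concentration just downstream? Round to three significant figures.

14.5 mg/L

After mixing, C = (82.80·0 + 13.80·84.40 + 19.20·26.90) / 115.8 = 1681/115.8 = 14.52 mg/L.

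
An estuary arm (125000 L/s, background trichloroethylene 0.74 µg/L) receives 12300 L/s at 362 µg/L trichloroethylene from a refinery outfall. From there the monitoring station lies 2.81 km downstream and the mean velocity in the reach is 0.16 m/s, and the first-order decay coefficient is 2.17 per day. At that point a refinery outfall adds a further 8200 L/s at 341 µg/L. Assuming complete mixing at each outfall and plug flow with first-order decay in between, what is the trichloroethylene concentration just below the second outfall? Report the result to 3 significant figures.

39.3 µg/L

Conservation of mass: C = (125000·0.7400 + 12300·362.0) / 137300 = 4545000/137300 = 33.10 µg/L; combined flow 137300 L/s.
Travel time t = 2.81·1000 / 0.16 = 17560 s = 4.878 h.
Applying C = C₀e^(−kt): 33.10 × 0.6433 = 21.30 µg/L.
At the second outfall, C = (137300·21.30 + 8200·341.0) / (137300 + 8200) = 39.31 µg/L.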